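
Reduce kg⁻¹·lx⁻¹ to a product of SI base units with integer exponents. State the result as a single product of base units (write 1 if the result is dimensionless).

kg⁻¹·m²·cd⁻¹

lx = lm/m² (illuminance = luminous flux per area),
    = m⁻²·cd.
So lx⁻¹ = m²·cd⁻¹.
Combining: kg⁻¹·lx⁻¹ = kg⁻¹ · (m²·cd⁻¹) = kg⁻¹·m²·cd⁻¹.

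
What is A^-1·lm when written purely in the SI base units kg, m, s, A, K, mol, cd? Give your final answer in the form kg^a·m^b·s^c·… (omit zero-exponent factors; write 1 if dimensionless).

A⁻¹·cd

lm = cd.
Combining: A⁻¹·lm = A⁻¹ · cd = A⁻¹·cd.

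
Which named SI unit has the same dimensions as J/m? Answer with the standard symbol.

N

J = kg·m²·s⁻².
Combining: m⁻¹·J = m⁻¹ · (kg·m²·s⁻²) = kg·m·s⁻².
kg·m·s⁻² is the base-SI form of the newton.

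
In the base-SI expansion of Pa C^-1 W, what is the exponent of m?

1

Pa = N/m² (pressure = force per area),
    = kg·m⁻¹·s⁻².
C = A·s = s·A (charge = current × time).
So C⁻¹ = s⁻¹·A⁻¹.
W = J/s (power = energy per time),
    = kg·m²·s⁻³.
Combining: Pa·C⁻¹·W = (kg·m⁻¹·s⁻²) · (s⁻¹·A⁻¹) · (kg·m²·s⁻³) = kg²·m·s⁻⁶·A⁻¹.
The exponent of m is 1.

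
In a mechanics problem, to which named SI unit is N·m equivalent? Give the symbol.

J

N = kg·m/s² = kg·m·s⁻² (force = mass × acceleration).
Combining: N·m = (kg·m·s⁻²) · m = kg·m²·s⁻².
kg·m²·s⁻² is the base-SI form of the joule.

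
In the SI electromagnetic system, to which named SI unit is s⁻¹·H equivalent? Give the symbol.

Ω

H = kg·m²·s⁻²·A⁻².
Combining: s⁻¹·H = s⁻¹ · (kg·m²·s⁻²·A⁻²) = kg·m²·s⁻³·A⁻².
kg·m²·s⁻³·A⁻² is the base-SI form of the ohm.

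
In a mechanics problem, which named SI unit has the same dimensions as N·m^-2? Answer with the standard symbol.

N = kg·m·s⁻².
Combining: N·m⁻² = (kg·m·s⁻²) · m⁻² = kg·m⁻¹·s⁻².
kg·m⁻¹·s⁻² is the base-SI form of the pascal.

Pa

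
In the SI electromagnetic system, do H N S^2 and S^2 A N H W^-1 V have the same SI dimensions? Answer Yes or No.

Left side:
  H = Wb/A (inductance = flux per current),
      = kg·m²·s⁻²·A⁻².
  N = kg·m/s² = kg·m·s⁻² (force = mass × acceleration).
  S = 1/Ω (conductance is reciprocal resistance),
      = kg⁻¹·m⁻²·s³·A².
  So S² = kg⁻²·m⁻⁴·s⁶·A⁴.
  Combining: H·N·S² = (kg·m²·s⁻²·A⁻²) · (kg·m·s⁻²) · (kg⁻²·m⁻⁴·s⁶·A⁴) = m⁻¹·s²·A².
Right side:
  S = 1/Ω (conductance is reciprocal resistance),
      = kg⁻¹·m⁻²·s³·A².
  So S² = kg⁻²·m⁻⁴·s⁶·A⁴.
  N = kg·m/s² = kg·m·s⁻² (force = mass × acceleration).
  H = Wb/A (inductance = flux per current),
      = kg·m²·s⁻²·A⁻².
  W = J/s (power = energy per time),
      = kg·m²·s⁻³.
  So W⁻¹ = kg⁻¹·m⁻²·s³.
  V = W/A (potential = power per current),
      = kg·m²·s⁻³·A⁻¹.
  Combining: S²·A·N·H·W⁻¹·V = (kg⁻²·m⁻⁴·s⁶·A⁴) · A · (kg·m·s⁻²) · (kg·m²·s⁻²·A⁻²) · (kg⁻¹·m⁻²·s³) · (kg·m²·s⁻³·A⁻¹) = m⁻¹·s²·A².
Both reduce to m⁻¹·s²·A².

Yes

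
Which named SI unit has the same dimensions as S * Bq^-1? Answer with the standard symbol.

S = 1/Ω (conductance is reciprocal resistance),
    = kg⁻¹·m⁻²·s³·A².
Bq = 1/s = s⁻¹ (activity is decays per second).
So Bq⁻¹ = s.
Combining: S·Bq⁻¹ = (kg⁻¹·m⁻²·s³·A²) · s = kg⁻¹·m⁻²·s⁴·A².
kg⁻¹·m⁻²·s⁴·A² is the base-SI form of the farad.

F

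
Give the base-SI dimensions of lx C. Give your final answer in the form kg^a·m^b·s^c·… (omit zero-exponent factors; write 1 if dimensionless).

m⁻²·s·A·cd

lx = lm/m² (illuminance = luminous flux per area),
    = m⁻²·cd.
C = A·s = s·A (charge = current × time).
Combining: lx·C = (m⁻²·cd) · (s·A) = m⁻²·s·A·cd.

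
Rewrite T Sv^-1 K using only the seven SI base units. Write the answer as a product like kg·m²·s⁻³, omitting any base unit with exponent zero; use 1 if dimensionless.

T = kg·s⁻²·A⁻¹.
Sv = m²·s⁻².
So Sv⁻¹ = m⁻²·s².
Combining: T·Sv⁻¹·K = (kg·s⁻²·A⁻¹) · (m⁻²·s²) · K = kg·m⁻²·A⁻¹·K.

kg·m⁻²·A⁻¹·K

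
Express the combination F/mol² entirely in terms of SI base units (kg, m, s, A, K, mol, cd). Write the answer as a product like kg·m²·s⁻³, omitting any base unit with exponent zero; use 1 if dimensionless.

F = C/V (capacitance = charge per voltage),
    = A·s/(kg·m²·s⁻³·A⁻¹) (substituting C and V),
    = kg⁻¹·m⁻²·s⁴·A².
Combining: F·mol⁻² = (kg⁻¹·m⁻²·s⁴·A²) · mol⁻² = kg⁻¹·m⁻²·s⁴·A²·mol⁻².

kg⁻¹·m⁻²·s⁴·A²·mol⁻²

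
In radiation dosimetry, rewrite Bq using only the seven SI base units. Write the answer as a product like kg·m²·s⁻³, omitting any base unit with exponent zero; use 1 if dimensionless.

s⁻¹

Bq = s⁻¹.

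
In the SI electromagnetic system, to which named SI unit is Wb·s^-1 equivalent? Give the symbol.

V

Wb = kg·m²·s⁻²·A⁻¹.
Combining: Wb·s⁻¹ = (kg·m²·s⁻²·A⁻¹) · s⁻¹ = kg·m²·s⁻³·A⁻¹.
kg·m²·s⁻³·A⁻¹ is the base-SI form of the volt.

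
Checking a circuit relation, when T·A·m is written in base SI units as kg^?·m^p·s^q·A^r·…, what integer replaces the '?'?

1

T = kg·s⁻²·A⁻¹.
Combining: T·A·m = (kg·s⁻²·A⁻¹) · A · m = kg·m·s⁻².
The exponent of kg is 1.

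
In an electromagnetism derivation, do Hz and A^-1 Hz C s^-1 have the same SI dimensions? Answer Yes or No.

Yes

Left side:
  Hz = 1/s = s⁻¹ (frequency is cycles per second).
Right side:
  Hz = 1/s = s⁻¹ (frequency is cycles per second).
  C = A·s = s·A (charge = current × time).
  Combining: A⁻¹·Hz·C·s⁻¹ = A⁻¹ · s⁻¹ · (s·A) · s⁻¹ = s⁻¹.
Both reduce to s⁻¹.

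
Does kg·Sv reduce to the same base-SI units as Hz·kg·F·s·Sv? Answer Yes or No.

Left side:
  Sv = J/kg (equivalent dose = energy per mass),
      = m²·s⁻².
  Combining: kg·Sv = kg · (m²·s⁻²) = kg·m²·s⁻².
Right side:
  Hz = 1/s = s⁻¹ (frequency is cycles per second).
  F = C/V (capacitance = charge per voltage),
      = A·s/(kg·m²·s⁻³·A⁻¹) (substituting C and V),
      = kg⁻¹·m⁻²·s⁴·A².
  Sv = J/kg (equivalent dose = energy per mass),
      = m²·s⁻².
  Combining: Hz·kg·F·s·Sv = s⁻¹ · kg · (kg⁻¹·m⁻²·s⁴·A²) · s · (m²·s⁻²) = s²·A².
Left is kg·m²·s⁻²; right is s²·A² — different.

No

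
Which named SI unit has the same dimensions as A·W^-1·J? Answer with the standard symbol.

C

W = kg·m²·s⁻³.
So W⁻¹ = kg⁻¹·m⁻²·s³.
J = kg·m²·s⁻².
Combining: A·W⁻¹·J = A · (kg⁻¹·m⁻²·s³) · (kg·m²·s⁻²) = s·A.
s·A is the base-SI form of the coulomb.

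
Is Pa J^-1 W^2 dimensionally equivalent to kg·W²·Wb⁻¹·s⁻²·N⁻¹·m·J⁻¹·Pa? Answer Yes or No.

No

Left side:
  Pa = N/m² (pressure = force per area),
      = kg·m⁻¹·s⁻².
  J = N·m (work = force × distance),
      = kg·m²·s⁻².
  So J⁻¹ = kg⁻¹·m⁻²·s².
  W = J/s (power = energy per time),
      = kg·m²·s⁻³.
  So W² = kg²·m⁴·s⁻⁶.
  Combining: Pa·J⁻¹·W² = (kg·m⁻¹·s⁻²) · (kg⁻¹·m⁻²·s²) · (kg²·m⁴·s⁻⁶) = kg²·m·s⁻⁶.
Right side:
  W = J/s (power = energy per time),
      = kg·m²·s⁻³.
  So W² = kg²·m⁴·s⁻⁶.
  Wb = V·s (flux: a volt is a weber per second),
      = kg·m²·s⁻²·A⁻¹.
  So Wb⁻¹ = kg⁻¹·m⁻²·s²·A.
  N = kg·m/s² = kg·m·s⁻² (force = mass × acceleration).
  So N⁻¹ = kg⁻¹·m⁻¹·s².
  J = N·m (work = force × distance),
      = kg·m²·s⁻².
  So J⁻¹ = kg⁻¹·m⁻²·s².
  Pa = N/m² (pressure = force per area),
      = kg·m⁻¹·s⁻².
  Combining: kg·W²·Wb⁻¹·s⁻²·N⁻¹·m·J⁻¹·Pa = kg · (kg²·m⁴·s⁻⁶) · (kg⁻¹·m⁻²·s²·A) · s⁻² · (kg⁻¹·m⁻¹·s²) · m · (kg⁻¹·m⁻²·s²) · (kg·m⁻¹·s⁻²) = kg·m⁻¹·s⁻⁴·A.
Left is kg²·m·s⁻⁶; right is kg·m⁻¹·s⁻⁴·A — different.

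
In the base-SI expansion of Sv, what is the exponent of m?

Sv = m²·s⁻².
The exponent of m is 2.

2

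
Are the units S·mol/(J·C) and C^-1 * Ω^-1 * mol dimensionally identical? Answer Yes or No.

No

Left side:
  S = kg⁻¹·m⁻²·s³·A².
  J = kg·m²·s⁻².
  So J⁻¹ = kg⁻¹·m⁻²·s².
  C = s·A.
  So C⁻¹ = s⁻¹·A⁻¹.
  Combining: S·J⁻¹·mol·C⁻¹ = (kg⁻¹·m⁻²·s³·A²) · (kg⁻¹·m⁻²·s²) · mol · (s⁻¹·A⁻¹) = kg⁻²·m⁻⁴·s⁴·A·mol.
Right side:
  C = A·s = s·A (charge = current × time).
  So C⁻¹ = s⁻¹·A⁻¹.
  Ω = V/A (resistance = voltage per current),
      = kg·m²·s⁻³·A⁻².
  So Ω⁻¹ = kg⁻¹·m⁻²·s³·A².
  Combining: C⁻¹·Ω⁻¹·mol = (s⁻¹·A⁻¹) · (kg⁻¹·m⁻²·s³·A²) · mol = kg⁻¹·m⁻²·s²·A·mol.
Left is kg⁻²·m⁻⁴·s⁴·A·mol; right is kg⁻¹·m⁻²·s²·A·mol — different.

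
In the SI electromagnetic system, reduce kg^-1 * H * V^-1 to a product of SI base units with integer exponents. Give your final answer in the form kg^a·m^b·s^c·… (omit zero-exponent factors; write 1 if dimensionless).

kg⁻¹·s·A⁻¹

H = Wb/A (inductance = flux per current),
    = kg·m²·s⁻²·A⁻².
V = W/A (potential = power per current),
    = kg·m²·s⁻³·A⁻¹.
So V⁻¹ = kg⁻¹·m⁻²·s³·A.
Combining: kg⁻¹·H·V⁻¹ = kg⁻¹ · (kg·m²·s⁻²·A⁻²) · (kg⁻¹·m⁻²·s³·A) = kg⁻¹·s·A⁻¹.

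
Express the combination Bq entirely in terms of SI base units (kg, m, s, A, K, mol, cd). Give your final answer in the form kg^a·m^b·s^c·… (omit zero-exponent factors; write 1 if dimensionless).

Bq = s⁻¹.

s⁻¹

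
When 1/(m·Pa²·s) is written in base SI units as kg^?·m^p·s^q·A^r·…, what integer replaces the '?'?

-2

Pa = N/m² (pressure = force per area),
    = kg·m⁻¹·s⁻².
So Pa⁻² = kg⁻²·m²·s⁴.
Combining: m⁻¹·Pa⁻²·s⁻¹ = m⁻¹ · (kg⁻²·m²·s⁴) · s⁻¹ = kg⁻²·m·s³.
The exponent of kg is -2.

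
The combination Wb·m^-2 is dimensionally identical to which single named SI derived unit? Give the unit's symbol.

T

Wb = kg·m²·s⁻²·A⁻¹.
Combining: Wb·m⁻² = (kg·m²·s⁻²·A⁻¹) · m⁻² = kg·s⁻²·A⁻¹.
kg·s⁻²·A⁻¹ is the base-SI form of the tesla.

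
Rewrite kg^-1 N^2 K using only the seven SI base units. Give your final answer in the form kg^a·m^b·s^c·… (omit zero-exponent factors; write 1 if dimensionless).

N = kg·m·s⁻².
So N² = kg²·m²·s⁻⁴.
Combining: kg⁻¹·N²·K = kg⁻¹ · (kg²·m²·s⁻⁴) · K = kg·m²·s⁻⁴·K.

kg·m²·s⁻⁴·K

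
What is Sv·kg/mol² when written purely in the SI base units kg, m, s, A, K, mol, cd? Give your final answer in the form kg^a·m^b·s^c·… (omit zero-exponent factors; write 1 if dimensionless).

Sv = m²·s⁻².
Combining: Sv·mol⁻²·kg = (m²·s⁻²) · mol⁻² · kg = kg·m²·s⁻²·mol⁻².

kg·m²·s⁻²·mol⁻²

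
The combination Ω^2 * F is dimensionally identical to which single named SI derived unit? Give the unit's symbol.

Ω = kg·m²·s⁻³·A⁻².
So Ω² = kg²·m⁴·s⁻⁶·A⁻⁴.
F = kg⁻¹·m⁻²·s⁴·A².
Combining: Ω²·F = (kg²·m⁴·s⁻⁶·A⁻⁴) · (kg⁻¹·m⁻²·s⁴·A²) = kg·m²·s⁻²·A⁻².
kg·m²·s⁻²·A⁻² is the base-SI form of the henry.

H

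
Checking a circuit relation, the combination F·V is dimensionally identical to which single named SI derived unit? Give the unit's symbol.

F = C/V (capacitance = charge per voltage),
    = A·s/(kg·m²·s⁻³·A⁻¹) (substituting C and V),
    = kg⁻¹·m⁻²·s⁴·A².
V = W/A (potential = power per current),
    = kg·m²·s⁻³·A⁻¹.
Combining: F·V = (kg⁻¹·m⁻²·s⁴·A²) · (kg·m²·s⁻³·A⁻¹) = s·A.
s·A is the base-SI form of the coulomb.

C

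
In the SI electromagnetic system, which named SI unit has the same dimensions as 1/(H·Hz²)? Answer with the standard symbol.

F

H = Wb/A (inductance = flux per current),
    = kg·m²·s⁻²·A⁻².
So H⁻¹ = kg⁻¹·m⁻²·s²·A².
Hz = 1/s = s⁻¹ (frequency is cycles per second).
So Hz⁻² = s².
Combining: H⁻¹·Hz⁻² = (kg⁻¹·m⁻²·s²·A²) · s² = kg⁻¹·m⁻²·s⁴·A².
kg⁻¹·m⁻²·s⁴·A² is the base-SI form of the farad.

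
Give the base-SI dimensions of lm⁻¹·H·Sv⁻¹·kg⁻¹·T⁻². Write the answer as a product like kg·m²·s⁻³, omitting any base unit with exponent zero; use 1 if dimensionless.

lm = cd·sr = cd (luminous flux; sr is dimensionless).
So lm⁻¹ = cd⁻¹.
H = Wb/A (inductance = flux per current),
    = kg·m²·s⁻²·A⁻².
Sv = J/kg (equivalent dose = energy per mass),
    = m²·s⁻².
So Sv⁻¹ = m⁻²·s².
T = Wb/m² (flux density = flux per area),
    = kg·s⁻²·A⁻¹.
So T⁻² = kg⁻²·s⁴·A².
Combining: lm⁻¹·H·Sv⁻¹·kg⁻¹·T⁻² = cd⁻¹ · (kg·m²·s⁻²·A⁻²) · (m⁻²·s²) · kg⁻¹ · (kg⁻²·s⁴·A²) = kg⁻²·s⁴·cd⁻¹.

kg⁻²·s⁴·cd⁻¹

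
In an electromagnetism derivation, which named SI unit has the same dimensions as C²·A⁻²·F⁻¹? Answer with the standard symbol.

H

C = A·s = s·A (charge = current × time).
So C² = s²·A².
F = C/V (capacitance = charge per voltage),
    = A·s/(kg·m²·s⁻³·A⁻¹) (substituting C and V),
    = kg⁻¹·m⁻²·s⁴·A².
So F⁻¹ = kg·m²·s⁻⁴·A⁻².
Combining: C²·A⁻²·F⁻¹ = (s²·A²) · A⁻² · (kg·m²·s⁻⁴·A⁻²) = kg·m²·s⁻²·A⁻².
kg·m²·s⁻²·A⁻² is the base-SI form of the henry.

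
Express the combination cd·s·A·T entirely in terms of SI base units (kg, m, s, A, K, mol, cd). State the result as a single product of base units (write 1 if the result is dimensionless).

kg·s⁻¹·cd

T = Wb/m² (flux density = flux per area),
    = kg·s⁻²·A⁻¹.
Combining: cd·s·A·T = cd · s · A · (kg·s⁻²·A⁻¹) = kg·s⁻¹·cd.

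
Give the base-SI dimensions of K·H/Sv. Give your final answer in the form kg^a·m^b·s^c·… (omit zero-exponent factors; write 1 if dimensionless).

kg·A⁻²·K

Sv = m²·s⁻².
So Sv⁻¹ = m⁻²·s².
H = kg·m²·s⁻²·A⁻².
Combining: K·Sv⁻¹·H = K · (m⁻²·s²) · (kg·m²·s⁻²·A⁻²) = kg·A⁻²·K.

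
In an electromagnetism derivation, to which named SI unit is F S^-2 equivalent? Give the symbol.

F = C/V (capacitance = charge per voltage),
    = A·s/(kg·m²·s⁻³·A⁻¹) (substituting C and V),
    = kg⁻¹·m⁻²·s⁴·A².
S = 1/Ω (conductance is reciprocal resistance),
    = kg⁻¹·m⁻²·s³·A².
So S⁻² = kg²·m⁴·s⁻⁶·A⁻⁴.
Combining: F·S⁻² = (kg⁻¹·m⁻²·s⁴·A²) · (kg²·m⁴·s⁻⁶·A⁻⁴) = kg·m²·s⁻²·A⁻².
kg·m²·s⁻²·A⁻² is the base-SI form of the henry.

H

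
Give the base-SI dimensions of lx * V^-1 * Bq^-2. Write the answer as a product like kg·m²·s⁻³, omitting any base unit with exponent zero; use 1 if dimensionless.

kg⁻¹·m⁻⁴·s⁵·A·cd

lx = lm/m² (illuminance = luminous flux per area),
    = m⁻²·cd.
V = W/A (potential = power per current),
    = kg·m²·s⁻³·A⁻¹.
So V⁻¹ = kg⁻¹·m⁻²·s³·A.
Bq = 1/s = s⁻¹ (activity is decays per second).
So Bq⁻² = s².
Combining: lx·V⁻¹·Bq⁻² = (m⁻²·cd) · (kg⁻¹·m⁻²·s³·A) · s² = kg⁻¹·m⁻⁴·s⁵·A·cd.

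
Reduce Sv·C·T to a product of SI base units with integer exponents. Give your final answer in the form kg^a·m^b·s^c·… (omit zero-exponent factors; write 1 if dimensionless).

kg·m²·s⁻³

Sv = J/kg (equivalent dose = energy per mass),
    = m²·s⁻².
C = A·s = s·A (charge = current × time).
T = Wb/m² (flux density = flux per area),
    = kg·s⁻²·A⁻¹.
Combining: Sv·C·T = (m²·s⁻²) · (s·A) · (kg·s⁻²·A⁻¹) = kg·m²·s⁻³.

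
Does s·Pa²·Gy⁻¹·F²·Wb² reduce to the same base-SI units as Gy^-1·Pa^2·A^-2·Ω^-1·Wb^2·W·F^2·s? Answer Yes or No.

Yes

Left side:
  Pa = N/m² (pressure = force per area),
      = kg·m⁻¹·s⁻².
  So Pa² = kg²·m⁻²·s⁻⁴.
  Gy = J/kg (absorbed dose = energy per mass),
      = m²·s⁻².
  So Gy⁻¹ = m⁻²·s².
  F = C/V (capacitance = charge per voltage),
      = A·s/(kg·m²·s⁻³·A⁻¹) (substituting C and V),
      = kg⁻¹·m⁻²·s⁴·A².
  So F² = kg⁻²·m⁻⁴·s⁸·A⁴.
  Wb = V·s (flux: a volt is a weber per second),
      = kg·m²·s⁻²·A⁻¹.
  So Wb² = kg²·m⁴·s⁻⁴·A⁻².
  Combining: s·Pa²·Gy⁻¹·F²·Wb² = s · (kg²·m⁻²·s⁻⁴) · (m⁻²·s²) · (kg⁻²·m⁻⁴·s⁸·A⁴) · (kg²·m⁴·s⁻⁴·A⁻²) = kg²·m⁻⁴·s³·A².
Right side:
  Gy = m²·s⁻².
  So Gy⁻¹ = m⁻²·s².
  Pa = kg·m⁻¹·s⁻².
  So Pa² = kg²·m⁻²·s⁻⁴.
  Ω = kg·m²·s⁻³·A⁻².
  So Ω⁻¹ = kg⁻¹·m⁻²·s³·A².
  Wb = kg·m²·s⁻²·A⁻¹.
  So Wb² = kg²·m⁴·s⁻⁴·A⁻².
  W = kg·m²·s⁻³.
  F = kg⁻¹·m⁻²·s⁴·A².
  So F² = kg⁻²·m⁻⁴·s⁸·A⁴.
  Combining: Gy⁻¹·Pa²·A⁻²·Ω⁻¹·Wb²·W·F²·s = (m⁻²·s²) · (kg²·m⁻²·s⁻⁴) · A⁻² · (kg⁻¹·m⁻²·s³·A²) · (kg²·m⁴·s⁻⁴·A⁻²) · (kg·m²·s⁻³) · (kg⁻²·m⁻⁴·s⁸·A⁴) · s = kg²·m⁻⁴·s³·A².
Both reduce to kg²·m⁻⁴·s³·A².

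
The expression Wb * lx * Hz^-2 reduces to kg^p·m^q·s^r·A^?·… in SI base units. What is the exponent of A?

-1

Wb = kg·m²·s⁻²·A⁻¹.
lx = m⁻²·cd.
Hz = s⁻¹.
So Hz⁻² = s².
Combining: Wb·lx·Hz⁻² = (kg·m²·s⁻²·A⁻¹) · (m⁻²·cd) · s² = kg·A⁻¹·cd.
The exponent of A is -1.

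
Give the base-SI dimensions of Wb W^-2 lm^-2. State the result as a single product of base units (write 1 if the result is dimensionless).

kg⁻¹·m⁻²·s⁴·A⁻¹·cd⁻²

Wb = V·s (flux: a volt is a weber per second),
    = kg·m²·s⁻²·A⁻¹.
W = J/s (power = energy per time),
    = kg·m²·s⁻³.
So W⁻² = kg⁻²·m⁻⁴·s⁶.
lm = cd·sr = cd (luminous flux; sr is dimensionless).
So lm⁻² = cd⁻².
Combining: Wb·W⁻²·lm⁻² = (kg·m²·s⁻²·A⁻¹) · (kg⁻²·m⁻⁴·s⁶) · cd⁻² = kg⁻¹·m⁻²·s⁴·A⁻¹·cd⁻².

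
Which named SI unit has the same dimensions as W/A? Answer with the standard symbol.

W = kg·m²·s⁻³.
Combining: W·A⁻¹ = (kg·m²·s⁻³) · A⁻¹ = kg·m²·s⁻³·A⁻¹.
kg·m²·s⁻³·A⁻¹ is the base-SI form of the volt.

V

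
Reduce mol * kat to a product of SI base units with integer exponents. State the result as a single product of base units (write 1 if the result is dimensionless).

kat = mol/s = s⁻¹·mol (catalytic activity).
Combining: mol·kat = mol · (s⁻¹·mol) = s⁻¹·mol².

s⁻¹·mol²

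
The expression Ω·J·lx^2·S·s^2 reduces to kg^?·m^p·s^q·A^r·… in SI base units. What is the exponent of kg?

1

Ω = kg·m²·s⁻³·A⁻².
J = kg·m²·s⁻².
lx = m⁻²·cd.
So lx² = m⁻⁴·cd².
S = kg⁻¹·m⁻²·s³·A².
Combining: Ω·J·lx²·S·s² = (kg·m²·s⁻³·A⁻²) · (kg·m²·s⁻²) · (m⁻⁴·cd²) · (kg⁻¹·m⁻²·s³·A²) · s² = kg·m⁻²·cd².
The exponent of kg is 1.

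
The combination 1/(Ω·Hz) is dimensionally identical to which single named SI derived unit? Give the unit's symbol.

Ω = kg·m²·s⁻³·A⁻².
So Ω⁻¹ = kg⁻¹·m⁻²·s³·A².
Hz = s⁻¹.
So Hz⁻¹ = s.
Combining: Ω⁻¹·Hz⁻¹ = (kg⁻¹·m⁻²·s³·A²) · s = kg⁻¹·m⁻²·s⁴·A².
kg⁻¹·m⁻²·s⁴·A² is the base-SI form of the farad.

F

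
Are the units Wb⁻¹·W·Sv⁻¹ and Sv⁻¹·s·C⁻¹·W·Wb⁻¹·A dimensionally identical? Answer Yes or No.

Yes

Left side:
  Wb = kg·m²·s⁻²·A⁻¹.
  So Wb⁻¹ = kg⁻¹·m⁻²·s²·A.
  W = kg·m²·s⁻³.
  Sv = m²·s⁻².
  So Sv⁻¹ = m⁻²·s².
  Combining: Wb⁻¹·W·Sv⁻¹ = (kg⁻¹·m⁻²·s²·A) · (kg·m²·s⁻³) · (m⁻²·s²) = m⁻²·s·A.
Right side:
  Sv = m²·s⁻².
  So Sv⁻¹ = m⁻²·s².
  C = s·A.
  So C⁻¹ = s⁻¹·A⁻¹.
  W = kg·m²·s⁻³.
  Wb = kg·m²·s⁻²·A⁻¹.
  So Wb⁻¹ = kg⁻¹·m⁻²·s²·A.
  Combining: Sv⁻¹·s·C⁻¹·W·Wb⁻¹·A = (m⁻²·s²) · s · (s⁻¹·A⁻¹) · (kg·m²·s⁻³) · (kg⁻¹·m⁻²·s²·A) · A = m⁻²·s·A.
Both reduce to m⁻²·s·A.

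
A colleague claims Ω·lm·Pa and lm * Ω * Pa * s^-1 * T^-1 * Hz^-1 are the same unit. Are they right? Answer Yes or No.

Left side:
  Ω = V/A (resistance = voltage per current),
      = kg·m²·s⁻³·A⁻².
  lm = cd·sr = cd (luminous flux; sr is dimensionless).
  Pa = N/m² (pressure = force per area),
      = kg·m⁻¹·s⁻².
  Combining: Ω·lm·Pa = (kg·m²·s⁻³·A⁻²) · cd · (kg·m⁻¹·s⁻²) = kg²·m·s⁻⁵·A⁻²·cd.
Right side:
  lm = cd.
  Ω = kg·m²·s⁻³·A⁻².
  Pa = kg·m⁻¹·s⁻².
  T = kg·s⁻²·A⁻¹.
  So T⁻¹ = kg⁻¹·s²·A.
  Hz = s⁻¹.
  So Hz⁻¹ = s.
  Combining: lm·Ω·Pa·s⁻¹·T⁻¹·Hz⁻¹ = cd · (kg·m²·s⁻³·A⁻²) · (kg·m⁻¹·s⁻²) · s⁻¹ · (kg⁻¹·s²·A) · s = kg·m·s⁻³·A⁻¹·cd.
Left is kg²·m·s⁻⁵·A⁻²·cd; right is kg·m·s⁻³·A⁻¹·cd — different.

No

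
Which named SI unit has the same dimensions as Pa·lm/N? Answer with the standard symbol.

lx

Pa = N/m² (pressure = force per area),
    = kg·m⁻¹·s⁻².
lm = cd·sr = cd (luminous flux; sr is dimensionless).
N = kg·m/s² = kg·m·s⁻² (force = mass × acceleration).
So N⁻¹ = kg⁻¹·m⁻¹·s².
Combining: Pa·lm·N⁻¹ = (kg·m⁻¹·s⁻²) · cd · (kg⁻¹·m⁻¹·s²) = m⁻²·cd.
m⁻²·cd is the base-SI form of the lux.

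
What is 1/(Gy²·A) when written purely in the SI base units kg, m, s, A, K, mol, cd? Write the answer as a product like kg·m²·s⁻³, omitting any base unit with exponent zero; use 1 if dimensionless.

Gy = J/kg (absorbed dose = energy per mass),
    = m²·s⁻².
So Gy⁻² = m⁻⁴·s⁴.
Combining: Gy⁻²·A⁻¹ = (m⁻⁴·s⁴) · A⁻¹ = m⁻⁴·s⁴·A⁻¹.

m⁻⁴·s⁴·A⁻¹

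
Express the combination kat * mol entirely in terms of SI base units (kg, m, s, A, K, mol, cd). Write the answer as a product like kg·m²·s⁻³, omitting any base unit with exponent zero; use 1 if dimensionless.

kat = s⁻¹·mol.
Combining: kat·mol = (s⁻¹·mol) · mol = s⁻¹·mol².

s⁻¹·mol²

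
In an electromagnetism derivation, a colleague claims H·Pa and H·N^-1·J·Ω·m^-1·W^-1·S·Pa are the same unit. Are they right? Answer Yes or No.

No

Left side:
  H = Wb/A (inductance = flux per current),
      = kg·m²·s⁻²·A⁻².
  Pa = N/m² (pressure = force per area),
      = kg·m⁻¹·s⁻².
  Combining: H·Pa = (kg·m²·s⁻²·A⁻²) · (kg·m⁻¹·s⁻²) = kg²·m·s⁻⁴·A⁻².
Right side:
  H = Wb/A (inductance = flux per current),
      = kg·m²·s⁻²·A⁻².
  N = kg·m/s² = kg·m·s⁻² (force = mass × acceleration).
  So N⁻¹ = kg⁻¹·m⁻¹·s².
  J = N·m (work = force × distance),
      = kg·m²·s⁻².
  Ω = V/A (resistance = voltage per current),
      = kg·m²·s⁻³·A⁻².
  W = J/s (power = energy per time),
      = kg·m²·s⁻³.
  So W⁻¹ = kg⁻¹·m⁻²·s³.
  S = 1/Ω (conductance is reciprocal resistance),
      = kg⁻¹·m⁻²·s³·A².
  Pa = N/m² (pressure = force per area),
      = kg·m⁻¹·s⁻².
  Combining: H·N⁻¹·J·Ω·m⁻¹·W⁻¹·S·Pa = (kg·m²·s⁻²·A⁻²) · (kg⁻¹·m⁻¹·s²) · (kg·m²·s⁻²) · (kg·m²·s⁻³·A⁻²) · m⁻¹ · (kg⁻¹·m⁻²·s³) · (kg⁻¹·m⁻²·s³·A²) · (kg·m⁻¹·s⁻²) = kg·m⁻¹·s⁻¹·A⁻².
Left is kg²·m·s⁻⁴·A⁻²; right is kg·m⁻¹·s⁻¹·A⁻² — different.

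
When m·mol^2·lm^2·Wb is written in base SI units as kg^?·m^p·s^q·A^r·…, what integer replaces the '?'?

1

lm = cd·sr = cd (luminous flux; sr is dimensionless).
So lm² = cd².
Wb = V·s (flux: a volt is a weber per second),
    = kg·m²·s⁻²·A⁻¹.
Combining: m·mol²·lm²·Wb = m · mol² · cd² · (kg·m²·s⁻²·A⁻¹) = kg·m³·s⁻²·A⁻¹·mol²·cd².
The exponent of kg is 1.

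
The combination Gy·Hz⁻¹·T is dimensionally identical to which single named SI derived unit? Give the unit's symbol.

Gy = m²·s⁻².
Hz = s⁻¹.
So Hz⁻¹ = s.
T = kg·s⁻²·A⁻¹.
Combining: Gy·Hz⁻¹·T = (m²·s⁻²) · s · (kg·s⁻²·A⁻¹) = kg·m²·s⁻³·A⁻¹.
kg·m²·s⁻³·A⁻¹ is the base-SI form of the volt.

V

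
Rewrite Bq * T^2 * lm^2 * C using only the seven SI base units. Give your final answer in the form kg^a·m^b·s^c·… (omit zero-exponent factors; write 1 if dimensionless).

Bq = s⁻¹.
T = kg·s⁻²·A⁻¹.
So T² = kg²·s⁻⁴·A⁻².
lm = cd.
So lm² = cd².
C = s·A.
Combining: Bq·T²·lm²·C = s⁻¹ · (kg²·s⁻⁴·A⁻²) · cd² · (s·A) = kg²·s⁻⁴·A⁻¹·cd².

kg²·s⁻⁴·A⁻¹·cd²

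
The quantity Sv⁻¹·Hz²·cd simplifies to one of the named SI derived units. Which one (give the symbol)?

Sv = m²·s⁻².
So Sv⁻¹ = m⁻²·s².
Hz = s⁻¹.
So Hz² = s⁻².
Combining: Sv⁻¹·Hz²·cd = (m⁻²·s²) · s⁻² · cd = m⁻²·cd.
m⁻²·cd is the base-SI form of the lux.

lx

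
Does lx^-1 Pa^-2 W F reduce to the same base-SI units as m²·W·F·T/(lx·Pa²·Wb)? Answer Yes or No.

Left side:
  lx = m⁻²·cd.
  So lx⁻¹ = m²·cd⁻¹.
  Pa = kg·m⁻¹·s⁻².
  So Pa⁻² = kg⁻²·m²·s⁴.
  W = kg·m²·s⁻³.
  F = kg⁻¹·m⁻²·s⁴·A².
  Combining: lx⁻¹·Pa⁻²·W·F = (m²·cd⁻¹) · (kg⁻²·m²·s⁴) · (kg·m²·s⁻³) · (kg⁻¹·m⁻²·s⁴·A²) = kg⁻²·m⁴·s⁵·A²·cd⁻¹.
Right side:
  lx = lm/m² (illuminance = luminous flux per area),
      = m⁻²·cd.
  So lx⁻¹ = m²·cd⁻¹.
  Pa = N/m² (pressure = force per area),
      = kg·m⁻¹·s⁻².
  So Pa⁻² = kg⁻²·m²·s⁴.
  W = J/s (power = energy per time),
      = kg·m²·s⁻³.
  F = C/V (capacitance = charge per voltage),
      = A·s/(kg·m²·s⁻³·A⁻¹) (substituting C and V),
      = kg⁻¹·m⁻²·s⁴·A².
  Wb = V·s (flux: a volt is a weber per second),
      = kg·m²·s⁻²·A⁻¹.
  So Wb⁻¹ = kg⁻¹·m⁻²·s²·A.
  T = Wb/m² (flux density = flux per area),
      = kg·s⁻²·A⁻¹.
  Combining: lx⁻¹·m²·Pa⁻²·W·F·Wb⁻¹·T = (m²·cd⁻¹) · m² · (kg⁻²·m²·s⁴) · (kg·m²·s⁻³) · (kg⁻¹·m⁻²·s⁴·A²) · (kg⁻¹·m⁻²·s²·A) · (kg·s⁻²·A⁻¹) = kg⁻²·m⁴·s⁵·A²·cd⁻¹.
Both reduce to kg⁻²·m⁴·s⁵·A²·cd⁻¹.

Yes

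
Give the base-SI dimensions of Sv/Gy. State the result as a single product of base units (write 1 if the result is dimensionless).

1

Sv = m²·s⁻².
Gy = m²·s⁻².
So Gy⁻¹ = m⁻²·s².
Combining: Sv·Gy⁻¹ = (m²·s⁻²) · (m⁻²·s²) = 1.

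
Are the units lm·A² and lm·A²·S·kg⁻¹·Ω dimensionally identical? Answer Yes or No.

Left side:
  lm = cd.
  Combining: lm·A² = cd · A² = A²·cd.
Right side:
  lm = cd·sr = cd (luminous flux; sr is dimensionless).
  S = 1/Ω (conductance is reciprocal resistance),
      = kg⁻¹·m⁻²·s³·A².
  Ω = V/A (resistance = voltage per current),
      = kg·m²·s⁻³·A⁻².
  Combining: lm·A²·S·kg⁻¹·Ω = cd · A² · (kg⁻¹·m⁻²·s³·A²) · kg⁻¹ · (kg·m²·s⁻³·A⁻²) = kg⁻¹·A²·cd.
Left is A²·cd; right is kg⁻¹·A²·cd — different.

No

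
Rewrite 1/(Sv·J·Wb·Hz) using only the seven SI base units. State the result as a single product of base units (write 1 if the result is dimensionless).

kg⁻²·m⁻⁶·s⁷·A

Sv = J/kg (equivalent dose = energy per mass),
    = m²·s⁻².
So Sv⁻¹ = m⁻²·s².
J = N·m (work = force × distance),
    = kg·m²·s⁻².
So J⁻¹ = kg⁻¹·m⁻²·s².
Wb = V·s (flux: a volt is a weber per second),
    = kg·m²·s⁻²·A⁻¹.
So Wb⁻¹ = kg⁻¹·m⁻²·s²·A.
Hz = 1/s = s⁻¹ (frequency is cycles per second).
So Hz⁻¹ = s.
Combining: Sv⁻¹·J⁻¹·Wb⁻¹·Hz⁻¹ = (m⁻²·s²) · (kg⁻¹·m⁻²·s²) · (kg⁻¹·m⁻²·s²·A) · s = kg⁻²·m⁻⁶·s⁷·A.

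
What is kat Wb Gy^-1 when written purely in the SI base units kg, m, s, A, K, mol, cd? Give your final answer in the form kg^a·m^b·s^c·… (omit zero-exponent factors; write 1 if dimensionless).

kg·s⁻¹·A⁻¹·mol

kat = s⁻¹·mol.
Wb = kg·m²·s⁻²·A⁻¹.
Gy = m²·s⁻².
So Gy⁻¹ = m⁻²·s².
Combining: kat·Wb·Gy⁻¹ = (s⁻¹·mol) · (kg·m²·s⁻²·A⁻¹) · (m⁻²·s²) = kg·s⁻¹·A⁻¹·mol.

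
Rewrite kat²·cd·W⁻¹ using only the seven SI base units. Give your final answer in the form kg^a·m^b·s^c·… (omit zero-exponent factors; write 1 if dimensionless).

kg⁻¹·m⁻²·s·mol²·cd

kat = mol/s = s⁻¹·mol (catalytic activity).
So kat² = s⁻²·mol².
W = J/s (power = energy per time),
    = kg·m²·s⁻³.
So W⁻¹ = kg⁻¹·m⁻²·s³.
Combining: kat²·cd·W⁻¹ = (s⁻²·mol²) · cd · (kg⁻¹·m⁻²·s³) = kg⁻¹·m⁻²·s·mol²·cd.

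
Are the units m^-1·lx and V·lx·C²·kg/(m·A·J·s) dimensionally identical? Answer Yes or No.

Left side:
  lx = lm/m² (illuminance = luminous flux per area),
      = m⁻²·cd.
  Combining: m⁻¹·lx = m⁻¹ · (m⁻²·cd) = m⁻³·cd.
Right side:
  V = kg·m²·s⁻³·A⁻¹.
  lx = m⁻²·cd.
  C = s·A.
  So C² = s²·A².
  J = kg·m²·s⁻².
  So J⁻¹ = kg⁻¹·m⁻²·s².
  Combining: V·m⁻¹·A⁻¹·lx·C²·kg·J⁻¹·s⁻¹ = (kg·m²·s⁻³·A⁻¹) · m⁻¹ · A⁻¹ · (m⁻²·cd) · (s²·A²) · kg · (kg⁻¹·m⁻²·s²) · s⁻¹ = kg·m⁻³·cd.
Left is m⁻³·cd; right is kg·m⁻³·cd — different.

No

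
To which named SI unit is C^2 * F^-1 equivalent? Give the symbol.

J

C = A·s = s·A (charge = current × time).
So C² = s²·A².
F = C/V (capacitance = charge per voltage),
    = A·s/(kg·m²·s⁻³·A⁻¹) (substituting C and V),
    = kg⁻¹·m⁻²·s⁴·A².
So F⁻¹ = kg·m²·s⁻⁴·A⁻².
Combining: C²·F⁻¹ = (s²·A²) · (kg·m²·s⁻⁴·A⁻²) = kg·m²·s⁻².
kg·m²·s⁻² is the base-SI form of the joule.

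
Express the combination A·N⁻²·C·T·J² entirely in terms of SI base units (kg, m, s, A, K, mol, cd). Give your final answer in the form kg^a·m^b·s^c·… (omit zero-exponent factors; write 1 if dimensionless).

kg·m²·s⁻¹·A

N = kg·m·s⁻².
So N⁻² = kg⁻²·m⁻²·s⁴.
C = s·A.
T = kg·s⁻²·A⁻¹.
J = kg·m²·s⁻².
So J² = kg²·m⁴·s⁻⁴.
Combining: A·N⁻²·C·T·J² = A · (kg⁻²·m⁻²·s⁴) · (s·A) · (kg·s⁻²·A⁻¹) · (kg²·m⁴·s⁻⁴) = kg·m²·s⁻¹·A.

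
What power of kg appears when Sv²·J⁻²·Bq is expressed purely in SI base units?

Sv = m²·s⁻².
So Sv² = m⁴·s⁻⁴.
J = kg·m²·s⁻².
So J⁻² = kg⁻²·m⁻⁴·s⁴.
Bq = s⁻¹.
Combining: Sv²·J⁻²·Bq = (m⁴·s⁻⁴) · (kg⁻²·m⁻⁴·s⁴) · s⁻¹ = kg⁻²·s⁻¹.
The exponent of kg is -2.

-2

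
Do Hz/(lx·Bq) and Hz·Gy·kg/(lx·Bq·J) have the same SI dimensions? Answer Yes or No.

Left side:
  lx = lm/m² (illuminance = luminous flux per area),
      = m⁻²·cd.
  So lx⁻¹ = m²·cd⁻¹.
  Hz = 1/s = s⁻¹ (frequency is cycles per second).
  Bq = 1/s = s⁻¹ (activity is decays per second).
  So Bq⁻¹ = s.
  Combining: lx⁻¹·Hz·Bq⁻¹ = (m²·cd⁻¹) · s⁻¹ · s = m²·cd⁻¹.
Right side:
  lx = lm/m² (illuminance = luminous flux per area),
      = m⁻²·cd.
  So lx⁻¹ = m²·cd⁻¹.
  Hz = 1/s = s⁻¹ (frequency is cycles per second).
  Gy = J/kg (absorbed dose = energy per mass),
      = m²·s⁻².
  Bq = 1/s = s⁻¹ (activity is decays per second).
  So Bq⁻¹ = s.
  J = N·m (work = force × distance),
      = kg·m²·s⁻².
  So J⁻¹ = kg⁻¹·m⁻²·s².
  Combining: lx⁻¹·Hz·Gy·kg·Bq⁻¹·J⁻¹ = (m²·cd⁻¹) · s⁻¹ · (m²·s⁻²) · kg · s · (kg⁻¹·m⁻²·s²) = m²·cd⁻¹.
Both reduce to m²·cd⁻¹.

Yes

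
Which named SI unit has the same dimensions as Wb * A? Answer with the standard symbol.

Wb = V·s (flux: a volt is a weber per second),
    = kg·m²·s⁻²·A⁻¹.
Combining: Wb·A = (kg·m²·s⁻²·A⁻¹) · A = kg·m²·s⁻².
kg·m²·s⁻² is the base-SI form of the joule.

J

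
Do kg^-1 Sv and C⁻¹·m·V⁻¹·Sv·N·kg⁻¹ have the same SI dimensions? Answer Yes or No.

Yes

Left side:
  Sv = J/kg (equivalent dose = energy per mass),
      = m²·s⁻².
  Combining: kg⁻¹·Sv = kg⁻¹ · (m²·s⁻²) = kg⁻¹·m²·s⁻².
Right side:
  C = A·s = s·A (charge = current × time).
  So C⁻¹ = s⁻¹·A⁻¹.
  V = W/A (potential = power per current),
      = kg·m²·s⁻³·A⁻¹.
  So V⁻¹ = kg⁻¹·m⁻²·s³·A.
  Sv = J/kg (equivalent dose = energy per mass),
      = m²·s⁻².
  N = kg·m/s² = kg·m·s⁻² (force = mass × acceleration).
  Combining: C⁻¹·m·V⁻¹·Sv·N·kg⁻¹ = (s⁻¹·A⁻¹) · m · (kg⁻¹·m⁻²·s³·A) · (m²·s⁻²) · (kg·m·s⁻²) · kg⁻¹ = kg⁻¹·m²·s⁻².
Both reduce to kg⁻¹·m²·s⁻².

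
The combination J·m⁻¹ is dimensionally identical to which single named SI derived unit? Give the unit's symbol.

J = N·m (work = force × distance),
    = kg·m²·s⁻².
Combining: J·m⁻¹ = (kg·m²·s⁻²) · m⁻¹ = kg·m·s⁻².
kg·m·s⁻² is the base-SI form of the newton.

N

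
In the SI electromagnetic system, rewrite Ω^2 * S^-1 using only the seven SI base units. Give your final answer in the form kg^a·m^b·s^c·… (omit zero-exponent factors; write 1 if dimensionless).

Ω = V/A (resistance = voltage per current),
    = kg·m²·s⁻³·A⁻².
So Ω² = kg²·m⁴·s⁻⁶·A⁻⁴.
S = 1/Ω (conductance is reciprocal resistance),
    = kg⁻¹·m⁻²·s³·A².
So S⁻¹ = kg·m²·s⁻³·A⁻².
Combining: Ω²·S⁻¹ = (kg²·m⁴·s⁻⁶·A⁻⁴) · (kg·m²·s⁻³·A⁻²) = kg³·m⁶·s⁻⁹·A⁻⁶.

kg³·m⁶·s⁻⁹·A⁻⁶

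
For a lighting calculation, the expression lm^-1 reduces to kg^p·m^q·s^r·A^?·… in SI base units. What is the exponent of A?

0

lm = cd·sr = cd (luminous flux; sr is dimensionless).
So lm⁻¹ = cd⁻¹.
The exponent of A is 0.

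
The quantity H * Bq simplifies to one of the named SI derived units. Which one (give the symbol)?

Ω

H = Wb/A (inductance = flux per current),
    = kg·m²·s⁻²·A⁻².
Bq = 1/s = s⁻¹ (activity is decays per second).
Combining: H·Bq = (kg·m²·s⁻²·A⁻²) · s⁻¹ = kg·m²·s⁻³·A⁻².
kg·m²·s⁻³·A⁻² is the base-SI form of the ohm.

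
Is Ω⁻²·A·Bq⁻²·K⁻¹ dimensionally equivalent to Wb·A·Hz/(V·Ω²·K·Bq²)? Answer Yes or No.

Yes

Left side:
  Ω = V/A (resistance = voltage per current),
      = kg·m²·s⁻³·A⁻².
  So Ω⁻² = kg⁻²·m⁻⁴·s⁶·A⁴.
  Bq = 1/s = s⁻¹ (activity is decays per second).
  So Bq⁻² = s².
  Combining: Ω⁻²·A·Bq⁻²·K⁻¹ = (kg⁻²·m⁻⁴·s⁶·A⁴) · A · s² · K⁻¹ = kg⁻²·m⁻⁴·s⁸·A⁵·K⁻¹.
Right side:
  V = kg·m²·s⁻³·A⁻¹.
  So V⁻¹ = kg⁻¹·m⁻²·s³·A.
  Ω = kg·m²·s⁻³·A⁻².
  So Ω⁻² = kg⁻²·m⁻⁴·s⁶·A⁴.
  Wb = kg·m²·s⁻²·A⁻¹.
  Bq = s⁻¹.
  So Bq⁻² = s².
  Hz = s⁻¹.
  Combining: V⁻¹·Ω⁻²·K⁻¹·Wb·Bq⁻²·A·Hz = (kg⁻¹·m⁻²·s³·A) · (kg⁻²·m⁻⁴·s⁶·A⁴) · K⁻¹ · (kg·m²·s⁻²·A⁻¹) · s² · A · s⁻¹ = kg⁻²·m⁻⁴·s⁸·A⁵·K⁻¹.
Both reduce to kg⁻²·m⁻⁴·s⁸·A⁵·K⁻¹.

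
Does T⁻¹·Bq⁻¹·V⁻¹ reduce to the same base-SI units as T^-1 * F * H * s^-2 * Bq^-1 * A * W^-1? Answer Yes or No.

Left side:
  T = kg·s⁻²·A⁻¹.
  So T⁻¹ = kg⁻¹·s²·A.
  Bq = s⁻¹.
  So Bq⁻¹ = s.
  V = kg·m²·s⁻³·A⁻¹.
  So V⁻¹ = kg⁻¹·m⁻²·s³·A.
  Combining: T⁻¹·Bq⁻¹·V⁻¹ = (kg⁻¹·s²·A) · s · (kg⁻¹·m⁻²·s³·A) = kg⁻²·m⁻²·s⁶·A².
Right side:
  T = Wb/m² (flux density = flux per area),
      = kg·s⁻²·A⁻¹.
  So T⁻¹ = kg⁻¹·s²·A.
  F = C/V (capacitance = charge per voltage),
      = A·s/(kg·m²·s⁻³·A⁻¹) (substituting C and V),
      = kg⁻¹·m⁻²·s⁴·A².
  H = Wb/A (inductance = flux per current),
      = kg·m²·s⁻²·A⁻².
  Bq = 1/s = s⁻¹ (activity is decays per second).
  So Bq⁻¹ = s.
  W = J/s (power = energy per time),
      = kg·m²·s⁻³.
  So W⁻¹ = kg⁻¹·m⁻²·s³.
  Combining: T⁻¹·F·H·s⁻²·Bq⁻¹·A·W⁻¹ = (kg⁻¹·s²·A) · (kg⁻¹·m⁻²·s⁴·A²) · (kg·m²·s⁻²·A⁻²) · s⁻² · s · A · (kg⁻¹·m⁻²·s³) = kg⁻²·m⁻²·s⁶·A².
Both reduce to kg⁻²·m⁻²·s⁶·A².

Yes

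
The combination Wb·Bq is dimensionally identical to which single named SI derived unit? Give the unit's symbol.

Wb = kg·m²·s⁻²·A⁻¹.
Bq = s⁻¹.
Combining: Wb·Bq = (kg·m²·s⁻²·A⁻¹) · s⁻¹ = kg·m²·s⁻³·A⁻¹.
kg·m²·s⁻³·A⁻¹ is the base-SI form of the volt.

V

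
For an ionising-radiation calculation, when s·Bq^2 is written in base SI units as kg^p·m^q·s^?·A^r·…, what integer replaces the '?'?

-1

Bq = 1/s = s⁻¹ (activity is decays per second).
So Bq² = s⁻².
Combining: s·Bq² = s · s⁻² = s⁻¹.
The exponent of s is -1.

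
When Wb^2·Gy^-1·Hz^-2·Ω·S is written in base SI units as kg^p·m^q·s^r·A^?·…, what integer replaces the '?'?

Wb = V·s (flux: a volt is a weber per second),
    = kg·m²·s⁻²·A⁻¹.
So Wb² = kg²·m⁴·s⁻⁴·A⁻².
Gy = J/kg (absorbed dose = energy per mass),
    = m²·s⁻².
So Gy⁻¹ = m⁻²·s².
Hz = 1/s = s⁻¹ (frequency is cycles per second).
So Hz⁻² = s².
Ω = V/A (resistance = voltage per current),
    = kg·m²·s⁻³·A⁻².
S = 1/Ω (conductance is reciprocal resistance),
    = kg⁻¹·m⁻²·s³·A².
Combining: Wb²·Gy⁻¹·Hz⁻²·Ω·S = (kg²·m⁴·s⁻⁴·A⁻²) · (m⁻²·s²) · s² · (kg·m²·s⁻³·A⁻²) · (kg⁻¹·m⁻²·s³·A²) = kg²·m²·A⁻².
The exponent of A is -2.

-2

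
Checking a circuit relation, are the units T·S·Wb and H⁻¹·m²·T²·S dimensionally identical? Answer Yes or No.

Left side:
  T = kg·s⁻²·A⁻¹.
  S = kg⁻¹·m⁻²·s³·A².
  Wb = kg·m²·s⁻²·A⁻¹.
  Combining: T·S·Wb = (kg·s⁻²·A⁻¹) · (kg⁻¹·m⁻²·s³·A²) · (kg·m²·s⁻²·A⁻¹) = kg·s⁻¹.
Right side:
  H = kg·m²·s⁻²·A⁻².
  So H⁻¹ = kg⁻¹·m⁻²·s²·A².
  T = kg·s⁻²·A⁻¹.
  So T² = kg²·s⁻⁴·A⁻².
  S = kg⁻¹·m⁻²·s³·A².
  Combining: H⁻¹·m²·T²·S = (kg⁻¹·m⁻²·s²·A²) · m² · (kg²·s⁻⁴·A⁻²) · (kg⁻¹·m⁻²·s³·A²) = m⁻²·s·A².
Left is kg·s⁻¹; right is m⁻²·s·A² — different.

No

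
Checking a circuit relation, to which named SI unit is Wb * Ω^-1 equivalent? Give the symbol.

Wb = V·s (flux: a volt is a weber per second),
    = kg·m²·s⁻²·A⁻¹.
Ω = V/A (resistance = voltage per current),
    = kg·m²·s⁻³·A⁻².
So Ω⁻¹ = kg⁻¹·m⁻²·s³·A².
Combining: Wb·Ω⁻¹ = (kg·m²·s⁻²·A⁻¹) · (kg⁻¹·m⁻²·s³·A²) = s·A.
s·A is the base-SI form of the coulomb.

C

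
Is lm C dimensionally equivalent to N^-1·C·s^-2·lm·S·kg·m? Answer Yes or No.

Left side:
  lm = cd.
  C = s·A.
  Combining: lm·C = cd · (s·A) = s·A·cd.
Right side:
  N = kg·m/s² = kg·m·s⁻² (force = mass × acceleration).
  So N⁻¹ = kg⁻¹·m⁻¹·s².
  C = A·s = s·A (charge = current × time).
  lm = cd·sr = cd (luminous flux; sr is dimensionless).
  S = 1/Ω (conductance is reciprocal resistance),
      = kg⁻¹·m⁻²·s³·A².
  Combining: N⁻¹·C·s⁻²·lm·S·kg·m = (kg⁻¹·m⁻¹·s²) · (s·A) · s⁻² · cd · (kg⁻¹·m⁻²·s³·A²) · kg · m = kg⁻¹·m⁻²·s⁴·A³·cd.
Left is s·A·cd; right is kg⁻¹·m⁻²·s⁴·A³·cd — different.

No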